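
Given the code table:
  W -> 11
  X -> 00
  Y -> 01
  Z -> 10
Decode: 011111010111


Decoding:
01 -> Y
11 -> W
11 -> W
01 -> Y
01 -> Y
11 -> W


Result: YWWYYW


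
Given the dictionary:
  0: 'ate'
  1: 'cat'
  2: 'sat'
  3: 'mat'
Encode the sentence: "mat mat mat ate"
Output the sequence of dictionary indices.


Look up each word in the dictionary:
  'mat' -> 3
  'mat' -> 3
  'mat' -> 3
  'ate' -> 0

Encoded: [3, 3, 3, 0]


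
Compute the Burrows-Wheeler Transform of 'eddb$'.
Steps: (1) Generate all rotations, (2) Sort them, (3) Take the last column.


Rotations (sorted):
  0: $eddb -> last char: b
  1: b$edd -> last char: d
  2: db$ed -> last char: d
  3: ddb$e -> last char: e
  4: eddb$ -> last char: $


BWT = bdde$


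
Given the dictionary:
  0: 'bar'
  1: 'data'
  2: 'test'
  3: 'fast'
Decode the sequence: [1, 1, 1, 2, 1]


Look up each index in the dictionary:
  1 -> 'data'
  1 -> 'data'
  1 -> 'data'
  2 -> 'test'
  1 -> 'data'

Decoded: "data data data test data"


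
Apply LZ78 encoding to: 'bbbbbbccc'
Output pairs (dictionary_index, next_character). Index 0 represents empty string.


LZ78 encoding steps:
Dictionary: {0: ''}
Step 1: w='' (idx 0), next='b' -> output (0, 'b'), add 'b' as idx 1
Step 2: w='b' (idx 1), next='b' -> output (1, 'b'), add 'bb' as idx 2
Step 3: w='bb' (idx 2), next='b' -> output (2, 'b'), add 'bbb' as idx 3
Step 4: w='' (idx 0), next='c' -> output (0, 'c'), add 'c' as idx 4
Step 5: w='c' (idx 4), next='c' -> output (4, 'c'), add 'cc' as idx 5


Encoded: [(0, 'b'), (1, 'b'), (2, 'b'), (0, 'c'), (4, 'c')]


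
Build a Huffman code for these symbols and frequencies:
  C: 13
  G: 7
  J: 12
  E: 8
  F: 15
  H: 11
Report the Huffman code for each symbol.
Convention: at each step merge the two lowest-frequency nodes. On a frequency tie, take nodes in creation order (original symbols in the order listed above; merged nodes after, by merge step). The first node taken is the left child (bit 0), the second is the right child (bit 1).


Huffman tree construction:
Step 1: Merge G(7) + E(8) = 15
Step 2: Merge H(11) + J(12) = 23
Step 3: Merge C(13) + F(15) = 28
Step 4: Merge (G+E)(15) + (H+J)(23) = 38
Step 5: Merge (C+F)(28) + ((G+E)+(H+J))(38) = 66
Read each symbol's code off the tree from the root (left child = 0, right child = 1).

Codes:
  C: 00 (length 2)
  G: 100 (length 3)
  J: 111 (length 3)
  E: 101 (length 3)
  F: 01 (length 2)
  H: 110 (length 3)
Average code length: 170/66 = 2.5758 bits/symbol


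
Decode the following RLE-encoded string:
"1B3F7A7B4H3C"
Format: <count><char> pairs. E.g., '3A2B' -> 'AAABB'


Expanding each <count><char> pair:
  1B -> 'B'
  3F -> 'FFF'
  7A -> 'AAAAAAA'
  7B -> 'BBBBBBB'
  4H -> 'HHHH'
  3C -> 'CCC'

Decoded = BFFFAAAAAAABBBBBBBHHHHCCC


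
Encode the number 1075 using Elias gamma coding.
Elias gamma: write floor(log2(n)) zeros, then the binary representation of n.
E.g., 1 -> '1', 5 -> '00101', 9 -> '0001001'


num_bits = floor(log2(1075)) + 1 = 11
leading_zeros = num_bits - 1 = 10
binary(1075) = 10000110011

Elias gamma(1075) = '0000000000' + '10000110011' = 000000000010000110011 (21 bits)


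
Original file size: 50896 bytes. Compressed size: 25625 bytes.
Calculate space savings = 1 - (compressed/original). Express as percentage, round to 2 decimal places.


ratio = compressed/original = 25625/50896 = 0.503478
savings = 1 - ratio = 1 - 0.503478 = 0.496522
as a percentage: 0.496522 * 100 = 49.65%

Space savings = 1 - 25625/50896 = 49.65%


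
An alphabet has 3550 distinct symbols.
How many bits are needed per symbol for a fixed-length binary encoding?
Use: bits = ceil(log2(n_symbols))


log2(3550) = 11.7936
Bracket: 2^11 = 2048 < 3550 <= 2^12 = 4096
So ceil(log2(3550)) = 12

bits = ceil(log2(3550)) = ceil(11.7936) = 12 bits


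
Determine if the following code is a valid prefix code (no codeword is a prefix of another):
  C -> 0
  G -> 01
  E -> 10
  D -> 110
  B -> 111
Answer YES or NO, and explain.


Checking each pair (does one codeword prefix another?):
  C='0' vs G='01': prefix -- VIOLATION

NO -- this is NOT a valid prefix code. C (0) is a prefix of G (01).


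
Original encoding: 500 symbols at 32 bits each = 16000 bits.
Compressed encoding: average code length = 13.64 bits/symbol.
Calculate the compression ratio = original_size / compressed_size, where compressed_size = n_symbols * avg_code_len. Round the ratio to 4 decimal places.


original_size = n_symbols * orig_bits = 500 * 32 = 16000 bits
compressed_size = n_symbols * avg_code_len = 500 * 13.64 = 6820.0 bits
ratio = original_size / compressed_size = 16000 / 6820.0 = 2.346

Compression ratio = 2.346


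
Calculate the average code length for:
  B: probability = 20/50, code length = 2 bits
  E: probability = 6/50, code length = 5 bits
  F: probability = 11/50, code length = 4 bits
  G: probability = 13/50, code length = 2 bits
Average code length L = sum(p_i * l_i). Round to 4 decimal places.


Weighted contributions p_i * l_i:
  B: (20/50) * 2 = 40/50
  E: (6/50) * 5 = 30/50
  F: (11/50) * 4 = 44/50
  G: (13/50) * 2 = 26/50
Sum = (40 + 30 + 44 + 26)/50 = 140/50

L = 140/50 = 2.8000 bits/symbol


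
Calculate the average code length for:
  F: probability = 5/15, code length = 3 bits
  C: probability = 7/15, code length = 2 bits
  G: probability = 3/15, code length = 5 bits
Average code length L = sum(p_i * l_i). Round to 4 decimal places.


Weighted contributions p_i * l_i:
  F: (5/15) * 3 = 15/15
  C: (7/15) * 2 = 14/15
  G: (3/15) * 5 = 15/15
Sum = (15 + 14 + 15)/15 = 44/15

L = 44/15 = 2.9333 bits/symbol


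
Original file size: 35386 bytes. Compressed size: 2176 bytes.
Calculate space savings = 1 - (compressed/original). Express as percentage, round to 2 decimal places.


ratio = compressed/original = 2176/35386 = 0.061493
savings = 1 - ratio = 1 - 0.061493 = 0.938507
as a percentage: 0.938507 * 100 = 93.85%

Space savings = 1 - 2176/35386 = 93.85%


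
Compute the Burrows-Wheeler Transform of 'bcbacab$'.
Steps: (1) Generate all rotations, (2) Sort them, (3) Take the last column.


Rotations (sorted):
  0: $bcbacab -> last char: b
  1: ab$bcbac -> last char: c
  2: acab$bcb -> last char: b
  3: b$bcbaca -> last char: a
  4: bacab$bc -> last char: c
  5: bcbacab$ -> last char: $
  6: cab$bcba -> last char: a
  7: cbacab$b -> last char: b


BWT = bcbac$ab


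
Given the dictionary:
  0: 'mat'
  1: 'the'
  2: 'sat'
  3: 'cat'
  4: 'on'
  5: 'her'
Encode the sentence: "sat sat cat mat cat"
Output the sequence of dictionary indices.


Look up each word in the dictionary:
  'sat' -> 2
  'sat' -> 2
  'cat' -> 3
  'mat' -> 0
  'cat' -> 3

Encoded: [2, 2, 3, 0, 3]


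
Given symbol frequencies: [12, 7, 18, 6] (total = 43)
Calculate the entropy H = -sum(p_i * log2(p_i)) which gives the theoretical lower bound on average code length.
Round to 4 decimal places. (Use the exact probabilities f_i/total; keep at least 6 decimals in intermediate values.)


Per-symbol terms -p_i * log2(p_i) with p_i = f_i/43:
  p = 12/43 = 0.279070: log2(p) = -1.841302, -p*log2(p) = 0.513852
  p = 7/43 = 0.162791: log2(p) = -2.618910, -p*log2(p) = 0.426334
  p = 18/43 = 0.418605: log2(p) = -1.256340, -p*log2(p) = 0.525910
  p = 6/43 = 0.139535: log2(p) = -2.841302, -p*log2(p) = 0.396461
H = 0.513852 + 0.426334 + 0.525910 + 0.396461 = 1.862557

H = 1.8626 bits/symbol


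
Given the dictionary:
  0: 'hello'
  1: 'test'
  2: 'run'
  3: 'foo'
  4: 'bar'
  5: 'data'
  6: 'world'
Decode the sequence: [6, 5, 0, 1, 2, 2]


Look up each index in the dictionary:
  6 -> 'world'
  5 -> 'data'
  0 -> 'hello'
  1 -> 'test'
  2 -> 'run'
  2 -> 'run'

Decoded: "world data hello test run run"


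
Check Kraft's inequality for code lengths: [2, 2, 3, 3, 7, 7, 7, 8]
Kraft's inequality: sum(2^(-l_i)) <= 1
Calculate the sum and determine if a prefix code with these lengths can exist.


Sum = 2^(-2) + 2^(-2) + 2^(-3) + 2^(-3) + 2^(-7) + 2^(-7) + 2^(-7) + 2^(-8)
    = 0.25 + 0.25 + 0.125 + 0.125 + 0.0078125 + 0.0078125 + 0.0078125 + 0.00390625
    = 199/256 = 0.77734375
Since 0.77734375 <= 1, Kraft's inequality IS satisfied.
A prefix code with these lengths CAN exist.

Kraft sum = 0.77734375. Satisfied.


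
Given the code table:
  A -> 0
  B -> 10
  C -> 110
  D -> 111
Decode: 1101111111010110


Decoding:
110 -> C
111 -> D
111 -> D
10 -> B
10 -> B
110 -> C


Result: CDDBBC


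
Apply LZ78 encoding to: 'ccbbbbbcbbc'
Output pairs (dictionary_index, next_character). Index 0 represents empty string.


LZ78 encoding steps:
Dictionary: {0: ''}
Step 1: w='' (idx 0), next='c' -> output (0, 'c'), add 'c' as idx 1
Step 2: w='c' (idx 1), next='b' -> output (1, 'b'), add 'cb' as idx 2
Step 3: w='' (idx 0), next='b' -> output (0, 'b'), add 'b' as idx 3
Step 4: w='b' (idx 3), next='b' -> output (3, 'b'), add 'bb' as idx 4
Step 5: w='b' (idx 3), next='c' -> output (3, 'c'), add 'bc' as idx 5
Step 6: w='bb' (idx 4), next='c' -> output (4, 'c'), add 'bbc' as idx 6


Encoded: [(0, 'c'), (1, 'b'), (0, 'b'), (3, 'b'), (3, 'c'), (4, 'c')]


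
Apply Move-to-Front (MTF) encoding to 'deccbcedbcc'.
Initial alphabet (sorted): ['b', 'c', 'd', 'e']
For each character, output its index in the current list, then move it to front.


MTF encoding:
'd': index 2 in ['b', 'c', 'd', 'e'] -> ['d', 'b', 'c', 'e']
'e': index 3 in ['d', 'b', 'c', 'e'] -> ['e', 'd', 'b', 'c']
'c': index 3 in ['e', 'd', 'b', 'c'] -> ['c', 'e', 'd', 'b']
'c': index 0 in ['c', 'e', 'd', 'b'] -> ['c', 'e', 'd', 'b']
'b': index 3 in ['c', 'e', 'd', 'b'] -> ['b', 'c', 'e', 'd']
'c': index 1 in ['b', 'c', 'e', 'd'] -> ['c', 'b', 'e', 'd']
'e': index 2 in ['c', 'b', 'e', 'd'] -> ['e', 'c', 'b', 'd']
'd': index 3 in ['e', 'c', 'b', 'd'] -> ['d', 'e', 'c', 'b']
'b': index 3 in ['d', 'e', 'c', 'b'] -> ['b', 'd', 'e', 'c']
'c': index 3 in ['b', 'd', 'e', 'c'] -> ['c', 'b', 'd', 'e']
'c': index 0 in ['c', 'b', 'd', 'e'] -> ['c', 'b', 'd', 'e']


Output: [2, 3, 3, 0, 3, 1, 2, 3, 3, 3, 0]


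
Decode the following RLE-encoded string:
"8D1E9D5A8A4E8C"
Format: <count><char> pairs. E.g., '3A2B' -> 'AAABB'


Expanding each <count><char> pair:
  8D -> 'DDDDDDDD'
  1E -> 'E'
  9D -> 'DDDDDDDDD'
  5A -> 'AAAAA'
  8A -> 'AAAAAAAA'
  4E -> 'EEEE'
  8C -> 'CCCCCCCC'

Decoded = DDDDDDDDEDDDDDDDDDAAAAAAAAAAAAAEEEECCCCCCCC


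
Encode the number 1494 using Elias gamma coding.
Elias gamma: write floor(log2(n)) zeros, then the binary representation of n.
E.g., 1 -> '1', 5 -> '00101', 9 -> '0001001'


num_bits = floor(log2(1494)) + 1 = 11
leading_zeros = num_bits - 1 = 10
binary(1494) = 10111010110

Elias gamma(1494) = '0000000000' + '10111010110' = 000000000010111010110 (21 bits)


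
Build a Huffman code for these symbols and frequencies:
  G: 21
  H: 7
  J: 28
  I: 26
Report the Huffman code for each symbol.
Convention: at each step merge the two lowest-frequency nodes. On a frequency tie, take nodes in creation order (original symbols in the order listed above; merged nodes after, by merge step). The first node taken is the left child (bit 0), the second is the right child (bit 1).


Huffman tree construction:
Step 1: Merge H(7) + G(21) = 28
Step 2: Merge I(26) + J(28) = 54
Step 3: Merge (H+G)(28) + (I+J)(54) = 82
Read each symbol's code off the tree from the root (left child = 0, right child = 1).

Codes:
  G: 01 (length 2)
  H: 00 (length 2)
  J: 11 (length 2)
  I: 10 (length 2)
Average code length: 164/82 = 2.0000 bits/symbol


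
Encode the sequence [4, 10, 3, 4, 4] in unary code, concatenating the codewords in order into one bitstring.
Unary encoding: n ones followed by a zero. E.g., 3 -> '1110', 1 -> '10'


Encode each number as n ones followed by a terminating 0:
  4 -> 11110 (5 bits)
  10 -> 11111111110 (11 bits)
  3 -> 1110 (4 bits)
  4 -> 11110 (5 bits)
  4 -> 11110 (5 bits)
Total length = 5 + 11 + 4 + 5 + 5 = 30 bits.

Unary([4, 10, 3, 4, 4]) = 111101111111111011101111011110 (30 bits)


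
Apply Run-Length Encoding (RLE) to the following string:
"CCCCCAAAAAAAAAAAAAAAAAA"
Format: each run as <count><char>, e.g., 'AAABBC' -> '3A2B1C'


Scanning runs left to right:
  i=0: run of 'C' x 5 -> '5C'
  i=5: run of 'A' x 18 -> '18A'

RLE = 5C18A


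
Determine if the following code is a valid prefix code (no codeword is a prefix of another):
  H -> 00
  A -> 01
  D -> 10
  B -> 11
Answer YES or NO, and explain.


Checking each pair (does one codeword prefix another?):
  H='00' vs A='01': no prefix
  H='00' vs D='10': no prefix
  H='00' vs B='11': no prefix
  A='01' vs H='00': no prefix
  A='01' vs D='10': no prefix
  A='01' vs B='11': no prefix
  D='10' vs H='00': no prefix
  D='10' vs A='01': no prefix
  D='10' vs B='11': no prefix
  B='11' vs H='00': no prefix
  B='11' vs A='01': no prefix
  B='11' vs D='10': no prefix
No violation found over all pairs.

YES -- this is a valid prefix code. No codeword is a prefix of any other codeword.


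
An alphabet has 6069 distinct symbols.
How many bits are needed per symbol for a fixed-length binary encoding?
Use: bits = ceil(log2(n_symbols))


log2(6069) = 12.5672
Bracket: 2^12 = 4096 < 6069 <= 2^13 = 8192
So ceil(log2(6069)) = 13

bits = ceil(log2(6069)) = ceil(12.5672) = 13 bits


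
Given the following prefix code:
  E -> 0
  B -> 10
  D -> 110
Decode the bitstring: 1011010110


Decoding step by step:
Bits 10 -> B
Bits 110 -> D
Bits 10 -> B
Bits 110 -> D


Decoded message: BDBD


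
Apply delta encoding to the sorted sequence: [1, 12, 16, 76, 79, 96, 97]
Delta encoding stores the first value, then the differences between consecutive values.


First value: 1
Deltas:
  12 - 1 = 11
  16 - 12 = 4
  76 - 16 = 60
  79 - 76 = 3
  96 - 79 = 17
  97 - 96 = 1


Delta encoded: [1, 11, 4, 60, 3, 17, 1]


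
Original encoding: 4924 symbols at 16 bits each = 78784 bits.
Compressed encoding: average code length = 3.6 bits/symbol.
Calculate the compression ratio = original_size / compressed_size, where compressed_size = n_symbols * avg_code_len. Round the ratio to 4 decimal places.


original_size = n_symbols * orig_bits = 4924 * 16 = 78784 bits
compressed_size = n_symbols * avg_code_len = 4924 * 3.6 = 17726.4 bits
ratio = original_size / compressed_size = 78784 / 17726.4 = 4.4444

Compression ratio = 4.4444


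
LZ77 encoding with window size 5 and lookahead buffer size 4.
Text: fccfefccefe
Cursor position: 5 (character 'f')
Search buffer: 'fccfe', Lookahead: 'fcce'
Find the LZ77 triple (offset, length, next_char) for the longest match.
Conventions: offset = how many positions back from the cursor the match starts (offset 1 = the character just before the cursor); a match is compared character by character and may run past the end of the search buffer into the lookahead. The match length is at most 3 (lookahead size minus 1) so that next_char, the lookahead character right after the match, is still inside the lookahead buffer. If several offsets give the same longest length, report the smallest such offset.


Try each offset into the search buffer:
  offset=1 (pos 4, char 'e'): match length 0
  offset=2 (pos 3, char 'f'): match length 1
  offset=3 (pos 2, char 'c'): match length 0
  offset=4 (pos 1, char 'c'): match length 0
  offset=5 (pos 0, char 'f'): match length 3
Longest match has length 3 at offset 5.
next_char = character at position 5 + 3 = 8 -> 'e'

Best match: offset=5, length=3 (matching 'fcc' starting at position 0)
LZ77 triple: (5, 3, 'e')


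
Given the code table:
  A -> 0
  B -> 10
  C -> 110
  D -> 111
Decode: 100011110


Decoding:
10 -> B
0 -> A
0 -> A
111 -> D
10 -> B


Result: BAADB


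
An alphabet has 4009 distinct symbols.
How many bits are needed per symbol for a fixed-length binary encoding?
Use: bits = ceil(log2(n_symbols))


log2(4009) = 11.969
Bracket: 2^11 = 2048 < 4009 <= 2^12 = 4096
So ceil(log2(4009)) = 12

bits = ceil(log2(4009)) = ceil(11.969) = 12 bits


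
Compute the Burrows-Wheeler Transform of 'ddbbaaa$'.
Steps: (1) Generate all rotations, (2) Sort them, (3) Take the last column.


Rotations (sorted):
  0: $ddbbaaa -> last char: a
  1: a$ddbbaa -> last char: a
  2: aa$ddbba -> last char: a
  3: aaa$ddbb -> last char: b
  4: baaa$ddb -> last char: b
  5: bbaaa$dd -> last char: d
  6: dbbaaa$d -> last char: d
  7: ddbbaaa$ -> last char: $


BWT = aaabbdd$


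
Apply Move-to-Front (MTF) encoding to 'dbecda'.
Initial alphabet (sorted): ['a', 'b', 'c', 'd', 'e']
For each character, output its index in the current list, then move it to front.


MTF encoding:
'd': index 3 in ['a', 'b', 'c', 'd', 'e'] -> ['d', 'a', 'b', 'c', 'e']
'b': index 2 in ['d', 'a', 'b', 'c', 'e'] -> ['b', 'd', 'a', 'c', 'e']
'e': index 4 in ['b', 'd', 'a', 'c', 'e'] -> ['e', 'b', 'd', 'a', 'c']
'c': index 4 in ['e', 'b', 'd', 'a', 'c'] -> ['c', 'e', 'b', 'd', 'a']
'd': index 3 in ['c', 'e', 'b', 'd', 'a'] -> ['d', 'c', 'e', 'b', 'a']
'a': index 4 in ['d', 'c', 'e', 'b', 'a'] -> ['a', 'd', 'c', 'e', 'b']


Output: [3, 2, 4, 4, 3, 4]


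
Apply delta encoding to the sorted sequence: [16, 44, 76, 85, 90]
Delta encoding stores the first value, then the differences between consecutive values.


First value: 16
Deltas:
  44 - 16 = 28
  76 - 44 = 32
  85 - 76 = 9
  90 - 85 = 5


Delta encoded: [16, 28, 32, 9, 5]


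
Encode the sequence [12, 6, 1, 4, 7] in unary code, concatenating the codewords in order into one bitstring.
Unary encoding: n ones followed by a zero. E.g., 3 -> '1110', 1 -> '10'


Encode each number as n ones followed by a terminating 0:
  12 -> 1111111111110 (13 bits)
  6 -> 1111110 (7 bits)
  1 -> 10 (2 bits)
  4 -> 11110 (5 bits)
  7 -> 11111110 (8 bits)
Total length = 13 + 7 + 2 + 5 + 8 = 35 bits.

Unary([12, 6, 1, 4, 7]) = 11111111111101111110101111011111110 (35 bits)


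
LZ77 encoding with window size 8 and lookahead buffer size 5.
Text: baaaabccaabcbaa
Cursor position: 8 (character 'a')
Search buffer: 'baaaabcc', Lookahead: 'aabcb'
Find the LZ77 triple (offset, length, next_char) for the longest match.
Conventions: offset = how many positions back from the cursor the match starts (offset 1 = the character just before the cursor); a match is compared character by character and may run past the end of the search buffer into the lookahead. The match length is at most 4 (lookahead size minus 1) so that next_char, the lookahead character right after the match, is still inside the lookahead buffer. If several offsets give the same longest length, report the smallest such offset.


Try each offset into the search buffer:
  offset=1 (pos 7, char 'c'): match length 0
  offset=2 (pos 6, char 'c'): match length 0
  offset=3 (pos 5, char 'b'): match length 0
  offset=4 (pos 4, char 'a'): match length 1
  offset=5 (pos 3, char 'a'): match length 4
  offset=6 (pos 2, char 'a'): match length 2
  offset=7 (pos 1, char 'a'): match length 2
  offset=8 (pos 0, char 'b'): match length 0
Longest match has length 4 at offset 5.
next_char = character at position 8 + 4 = 12 -> 'b'

Best match: offset=5, length=4 (matching 'aabc' starting at position 3)
LZ77 triple: (5, 4, 'b')


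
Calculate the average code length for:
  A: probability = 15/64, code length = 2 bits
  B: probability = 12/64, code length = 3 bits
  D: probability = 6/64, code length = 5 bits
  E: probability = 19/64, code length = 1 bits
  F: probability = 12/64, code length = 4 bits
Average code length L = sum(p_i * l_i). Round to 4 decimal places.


Weighted contributions p_i * l_i:
  A: (15/64) * 2 = 30/64
  B: (12/64) * 3 = 36/64
  D: (6/64) * 5 = 30/64
  E: (19/64) * 1 = 19/64
  F: (12/64) * 4 = 48/64
Sum = (30 + 36 + 30 + 19 + 48)/64 = 163/64

L = 163/64 = 2.5469 bits/symbol


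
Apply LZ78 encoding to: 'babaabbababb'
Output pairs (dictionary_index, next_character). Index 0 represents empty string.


LZ78 encoding steps:
Dictionary: {0: ''}
Step 1: w='' (idx 0), next='b' -> output (0, 'b'), add 'b' as idx 1
Step 2: w='' (idx 0), next='a' -> output (0, 'a'), add 'a' as idx 2
Step 3: w='b' (idx 1), next='a' -> output (1, 'a'), add 'ba' as idx 3
Step 4: w='a' (idx 2), next='b' -> output (2, 'b'), add 'ab' as idx 4
Step 5: w='ba' (idx 3), next='b' -> output (3, 'b'), add 'bab' as idx 5
Step 6: w='ab' (idx 4), next='b' -> output (4, 'b'), add 'abb' as idx 6


Encoded: [(0, 'b'), (0, 'a'), (1, 'a'), (2, 'b'), (3, 'b'), (4, 'b')]


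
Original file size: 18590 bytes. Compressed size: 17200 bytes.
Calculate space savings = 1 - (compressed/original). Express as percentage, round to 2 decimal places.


ratio = compressed/original = 17200/18590 = 0.925229
savings = 1 - ratio = 1 - 0.925229 = 0.074771
as a percentage: 0.074771 * 100 = 7.48%

Space savings = 1 - 17200/18590 = 7.48%


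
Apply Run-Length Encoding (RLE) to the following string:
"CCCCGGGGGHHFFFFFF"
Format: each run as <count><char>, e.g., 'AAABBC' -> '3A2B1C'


Scanning runs left to right:
  i=0: run of 'C' x 4 -> '4C'
  i=4: run of 'G' x 5 -> '5G'
  i=9: run of 'H' x 2 -> '2H'
  i=11: run of 'F' x 6 -> '6F'

RLE = 4C5G2H6F


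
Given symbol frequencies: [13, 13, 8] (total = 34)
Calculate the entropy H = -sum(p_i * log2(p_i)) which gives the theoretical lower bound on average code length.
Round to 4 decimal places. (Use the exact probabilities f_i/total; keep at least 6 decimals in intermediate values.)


Per-symbol terms -p_i * log2(p_i) with p_i = f_i/34:
  p = 13/34 = 0.382353: log2(p) = -1.387023, -p*log2(p) = 0.530332
  p = 13/34 = 0.382353: log2(p) = -1.387023, -p*log2(p) = 0.530332
  p = 8/34 = 0.235294: log2(p) = -2.087463, -p*log2(p) = 0.491168
H = 0.530332 + 0.530332 + 0.491168 = 1.551832

H = 1.5518 bits/symbol


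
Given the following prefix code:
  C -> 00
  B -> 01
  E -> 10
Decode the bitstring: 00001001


Decoding step by step:
Bits 00 -> C
Bits 00 -> C
Bits 10 -> E
Bits 01 -> B


Decoded message: CCEB


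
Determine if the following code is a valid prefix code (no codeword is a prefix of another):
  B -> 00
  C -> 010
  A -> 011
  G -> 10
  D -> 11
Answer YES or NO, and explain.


Checking each pair (does one codeword prefix another?):
  B='00' vs C='010': no prefix
  B='00' vs A='011': no prefix
  B='00' vs G='10': no prefix
  B='00' vs D='11': no prefix
  C='010' vs B='00': no prefix
  C='010' vs A='011': no prefix
  C='010' vs G='10': no prefix
  C='010' vs D='11': no prefix
  A='011' vs B='00': no prefix
  A='011' vs C='010': no prefix
  A='011' vs G='10': no prefix
  A='011' vs D='11': no prefix
  G='10' vs B='00': no prefix
  G='10' vs C='010': no prefix
  G='10' vs A='011': no prefix
  G='10' vs D='11': no prefix
  D='11' vs B='00': no prefix
  D='11' vs C='010': no prefix
  D='11' vs A='011': no prefix
  D='11' vs G='10': no prefix
No violation found over all pairs.

YES -- this is a valid prefix code. No codeword is a prefix of any other codeword.


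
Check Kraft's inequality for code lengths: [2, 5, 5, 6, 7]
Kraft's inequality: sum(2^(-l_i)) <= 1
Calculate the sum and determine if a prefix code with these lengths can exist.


Sum = 2^(-2) + 2^(-5) + 2^(-5) + 2^(-6) + 2^(-7)
    = 0.25 + 0.03125 + 0.03125 + 0.015625 + 0.0078125
    = 43/128 = 0.3359375
Since 0.3359375 <= 1, Kraft's inequality IS satisfied.
A prefix code with these lengths CAN exist.

Kraft sum = 0.3359375. Satisfied.


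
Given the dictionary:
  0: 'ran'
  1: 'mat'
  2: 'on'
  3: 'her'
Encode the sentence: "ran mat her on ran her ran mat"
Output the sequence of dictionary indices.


Look up each word in the dictionary:
  'ran' -> 0
  'mat' -> 1
  'her' -> 3
  'on' -> 2
  'ran' -> 0
  'her' -> 3
  'ran' -> 0
  'mat' -> 1

Encoded: [0, 1, 3, 2, 0, 3, 0, 1]


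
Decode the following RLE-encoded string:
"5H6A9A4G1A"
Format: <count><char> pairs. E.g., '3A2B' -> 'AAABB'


Expanding each <count><char> pair:
  5H -> 'HHHHH'
  6A -> 'AAAAAA'
  9A -> 'AAAAAAAAA'
  4G -> 'GGGG'
  1A -> 'A'

Decoded = HHHHHAAAAAAAAAAAAAAAGGGGA


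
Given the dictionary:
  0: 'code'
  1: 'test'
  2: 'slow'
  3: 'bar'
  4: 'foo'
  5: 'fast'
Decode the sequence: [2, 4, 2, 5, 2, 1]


Look up each index in the dictionary:
  2 -> 'slow'
  4 -> 'foo'
  2 -> 'slow'
  5 -> 'fast'
  2 -> 'slow'
  1 -> 'test'

Decoded: "slow foo slow fast slow test"


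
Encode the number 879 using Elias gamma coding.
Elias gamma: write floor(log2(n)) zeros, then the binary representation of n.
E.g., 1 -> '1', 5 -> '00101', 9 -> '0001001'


num_bits = floor(log2(879)) + 1 = 10
leading_zeros = num_bits - 1 = 9
binary(879) = 1101101111

Elias gamma(879) = '000000000' + '1101101111' = 0000000001101101111 (19 bits)


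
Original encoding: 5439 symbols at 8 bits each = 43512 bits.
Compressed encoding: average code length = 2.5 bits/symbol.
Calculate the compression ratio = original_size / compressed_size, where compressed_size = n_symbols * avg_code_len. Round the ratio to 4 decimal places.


original_size = n_symbols * orig_bits = 5439 * 8 = 43512 bits
compressed_size = n_symbols * avg_code_len = 5439 * 2.5 = 13597.5 bits
ratio = original_size / compressed_size = 43512 / 13597.5 = 3.2

Compression ratio = 3.2


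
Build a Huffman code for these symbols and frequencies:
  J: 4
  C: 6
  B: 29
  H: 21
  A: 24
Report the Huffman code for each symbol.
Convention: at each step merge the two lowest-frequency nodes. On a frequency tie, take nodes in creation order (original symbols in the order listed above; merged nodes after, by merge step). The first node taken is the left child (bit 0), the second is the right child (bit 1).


Huffman tree construction:
Step 1: Merge J(4) + C(6) = 10
Step 2: Merge (J+C)(10) + H(21) = 31
Step 3: Merge A(24) + B(29) = 53
Step 4: Merge ((J+C)+H)(31) + (A+B)(53) = 84
Read each symbol's code off the tree from the root (left child = 0, right child = 1).

Codes:
  J: 000 (length 3)
  C: 001 (length 3)
  B: 11 (length 2)
  H: 01 (length 2)
  A: 10 (length 2)
Average code length: 178/84 = 2.1190 bits/symbol


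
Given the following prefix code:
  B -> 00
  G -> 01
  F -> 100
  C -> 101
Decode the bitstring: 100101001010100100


Decoding step by step:
Bits 100 -> F
Bits 101 -> C
Bits 00 -> B
Bits 101 -> C
Bits 01 -> G
Bits 00 -> B
Bits 100 -> F


Decoded message: FCBCGBF


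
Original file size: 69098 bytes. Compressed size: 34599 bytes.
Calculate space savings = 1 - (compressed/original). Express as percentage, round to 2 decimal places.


ratio = compressed/original = 34599/69098 = 0.500724
savings = 1 - ratio = 1 - 0.500724 = 0.499276
as a percentage: 0.499276 * 100 = 49.93%

Space savings = 1 - 34599/69098 = 49.93%


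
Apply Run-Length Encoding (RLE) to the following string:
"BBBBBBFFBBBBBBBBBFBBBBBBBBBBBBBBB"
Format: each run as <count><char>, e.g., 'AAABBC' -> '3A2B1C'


Scanning runs left to right:
  i=0: run of 'B' x 6 -> '6B'
  i=6: run of 'F' x 2 -> '2F'
  i=8: run of 'B' x 9 -> '9B'
  i=17: run of 'F' x 1 -> '1F'
  i=18: run of 'B' x 15 -> '15B'

RLE = 6B2F9B1F15B


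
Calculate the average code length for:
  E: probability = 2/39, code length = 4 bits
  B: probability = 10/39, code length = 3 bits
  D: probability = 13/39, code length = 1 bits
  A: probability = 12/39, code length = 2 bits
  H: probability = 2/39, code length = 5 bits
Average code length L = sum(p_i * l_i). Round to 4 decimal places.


Weighted contributions p_i * l_i:
  E: (2/39) * 4 = 8/39
  B: (10/39) * 3 = 30/39
  D: (13/39) * 1 = 13/39
  A: (12/39) * 2 = 24/39
  H: (2/39) * 5 = 10/39
Sum = (8 + 30 + 13 + 24 + 10)/39 = 85/39

L = 85/39 = 2.1795 bits/symbol


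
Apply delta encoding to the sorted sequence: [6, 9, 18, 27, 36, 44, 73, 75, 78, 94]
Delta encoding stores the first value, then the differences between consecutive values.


First value: 6
Deltas:
  9 - 6 = 3
  18 - 9 = 9
  27 - 18 = 9
  36 - 27 = 9
  44 - 36 = 8
  73 - 44 = 29
  75 - 73 = 2
  78 - 75 = 3
  94 - 78 = 16


Delta encoded: [6, 3, 9, 9, 9, 8, 29, 2, 3, 16]


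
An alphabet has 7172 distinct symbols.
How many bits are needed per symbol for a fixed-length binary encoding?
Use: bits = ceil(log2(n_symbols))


log2(7172) = 12.8082
Bracket: 2^12 = 4096 < 7172 <= 2^13 = 8192
So ceil(log2(7172)) = 13

bits = ceil(log2(7172)) = ceil(12.8082) = 13 bits


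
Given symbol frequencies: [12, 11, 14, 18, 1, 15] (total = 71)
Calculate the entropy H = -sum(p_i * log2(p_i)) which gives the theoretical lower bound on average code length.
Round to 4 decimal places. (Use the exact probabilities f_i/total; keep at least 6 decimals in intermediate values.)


Per-symbol terms -p_i * log2(p_i) with p_i = f_i/71:
  p = 12/71 = 0.169014: log2(p) = -2.564785, -p*log2(p) = 0.433485
  p = 11/71 = 0.154930: log2(p) = -2.690316, -p*log2(p) = 0.416809
  p = 14/71 = 0.197183: log2(p) = -2.342392, -p*log2(p) = 0.461880
  p = 18/71 = 0.253521: log2(p) = -1.979822, -p*log2(p) = 0.501927
  p = 1/71 = 0.014085: log2(p) = -6.149747, -p*log2(p) = 0.086616
  p = 15/71 = 0.211268: log2(p) = -2.242857, -p*log2(p) = 0.473843
H = 0.433485 + 0.416809 + 0.461880 + 0.501927 + 0.086616 + 0.473843 = 2.374560

H = 2.3746 bits/symbol


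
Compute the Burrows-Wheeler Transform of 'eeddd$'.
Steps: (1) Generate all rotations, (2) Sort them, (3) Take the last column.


Rotations (sorted):
  0: $eeddd -> last char: d
  1: d$eedd -> last char: d
  2: dd$eed -> last char: d
  3: ddd$ee -> last char: e
  4: eddd$e -> last char: e
  5: eeddd$ -> last char: $


BWT = dddee$


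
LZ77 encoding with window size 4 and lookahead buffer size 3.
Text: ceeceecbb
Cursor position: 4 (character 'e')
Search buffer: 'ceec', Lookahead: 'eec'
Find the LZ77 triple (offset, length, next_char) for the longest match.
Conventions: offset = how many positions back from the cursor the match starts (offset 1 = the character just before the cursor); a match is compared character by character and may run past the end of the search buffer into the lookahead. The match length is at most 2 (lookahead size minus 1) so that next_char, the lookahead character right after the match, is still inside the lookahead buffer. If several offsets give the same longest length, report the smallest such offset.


Try each offset into the search buffer:
  offset=1 (pos 3, char 'c'): match length 0
  offset=2 (pos 2, char 'e'): match length 1
  offset=3 (pos 1, char 'e'): match length 2
  offset=4 (pos 0, char 'c'): match length 0
Longest match has length 2 at offset 3.
next_char = character at position 4 + 2 = 6 -> 'c'

Best match: offset=3, length=2 (matching 'ee' starting at position 1)
LZ77 triple: (3, 2, 'c')


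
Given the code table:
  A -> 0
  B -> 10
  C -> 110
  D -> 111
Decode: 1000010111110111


Decoding:
10 -> B
0 -> A
0 -> A
0 -> A
10 -> B
111 -> D
110 -> C
111 -> D


Result: BAAABDCD


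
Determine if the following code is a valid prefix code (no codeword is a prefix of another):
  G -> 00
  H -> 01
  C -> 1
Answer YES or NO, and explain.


Checking each pair (does one codeword prefix another?):
  G='00' vs H='01': no prefix
  G='00' vs C='1': no prefix
  H='01' vs G='00': no prefix
  H='01' vs C='1': no prefix
  C='1' vs G='00': no prefix
  C='1' vs H='01': no prefix
No violation found over all pairs.

YES -- this is a valid prefix code. No codeword is a prefix of any other codeword.


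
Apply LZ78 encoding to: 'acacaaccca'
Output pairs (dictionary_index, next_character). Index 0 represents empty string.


LZ78 encoding steps:
Dictionary: {0: ''}
Step 1: w='' (idx 0), next='a' -> output (0, 'a'), add 'a' as idx 1
Step 2: w='' (idx 0), next='c' -> output (0, 'c'), add 'c' as idx 2
Step 3: w='a' (idx 1), next='c' -> output (1, 'c'), add 'ac' as idx 3
Step 4: w='a' (idx 1), next='a' -> output (1, 'a'), add 'aa' as idx 4
Step 5: w='c' (idx 2), next='c' -> output (2, 'c'), add 'cc' as idx 5
Step 6: w='c' (idx 2), next='a' -> output (2, 'a'), add 'ca' as idx 6


Encoded: [(0, 'a'), (0, 'c'), (1, 'c'), (1, 'a'), (2, 'c'), (2, 'a')]


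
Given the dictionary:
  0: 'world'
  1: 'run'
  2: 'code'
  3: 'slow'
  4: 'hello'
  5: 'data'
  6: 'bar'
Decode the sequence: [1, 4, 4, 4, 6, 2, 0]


Look up each index in the dictionary:
  1 -> 'run'
  4 -> 'hello'
  4 -> 'hello'
  4 -> 'hello'
  6 -> 'bar'
  2 -> 'code'
  0 -> 'world'

Decoded: "run hello hello hello bar code world"


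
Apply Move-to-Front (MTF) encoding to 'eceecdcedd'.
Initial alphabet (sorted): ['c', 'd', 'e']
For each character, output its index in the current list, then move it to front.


MTF encoding:
'e': index 2 in ['c', 'd', 'e'] -> ['e', 'c', 'd']
'c': index 1 in ['e', 'c', 'd'] -> ['c', 'e', 'd']
'e': index 1 in ['c', 'e', 'd'] -> ['e', 'c', 'd']
'e': index 0 in ['e', 'c', 'd'] -> ['e', 'c', 'd']
'c': index 1 in ['e', 'c', 'd'] -> ['c', 'e', 'd']
'd': index 2 in ['c', 'e', 'd'] -> ['d', 'c', 'e']
'c': index 1 in ['d', 'c', 'e'] -> ['c', 'd', 'e']
'e': index 2 in ['c', 'd', 'e'] -> ['e', 'c', 'd']
'd': index 2 in ['e', 'c', 'd'] -> ['d', 'e', 'c']
'd': index 0 in ['d', 'e', 'c'] -> ['d', 'e', 'c']


Output: [2, 1, 1, 0, 1, 2, 1, 2, 2, 0]


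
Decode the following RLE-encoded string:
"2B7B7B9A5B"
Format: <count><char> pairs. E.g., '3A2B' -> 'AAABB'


Expanding each <count><char> pair:
  2B -> 'BB'
  7B -> 'BBBBBBB'
  7B -> 'BBBBBBB'
  9A -> 'AAAAAAAAA'
  5B -> 'BBBBB'

Decoded = BBBBBBBBBBBBBBBBAAAAAAAAABBBBB


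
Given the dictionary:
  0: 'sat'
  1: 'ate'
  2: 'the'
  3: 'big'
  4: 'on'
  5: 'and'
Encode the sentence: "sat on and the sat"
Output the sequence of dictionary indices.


Look up each word in the dictionary:
  'sat' -> 0
  'on' -> 4
  'and' -> 5
  'the' -> 2
  'sat' -> 0

Encoded: [0, 4, 5, 2, 0]


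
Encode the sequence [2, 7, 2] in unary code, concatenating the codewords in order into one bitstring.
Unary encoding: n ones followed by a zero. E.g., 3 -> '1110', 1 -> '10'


Encode each number as n ones followed by a terminating 0:
  2 -> 110 (3 bits)
  7 -> 11111110 (8 bits)
  2 -> 110 (3 bits)
Total length = 3 + 8 + 3 = 14 bits.

Unary([2, 7, 2]) = 11011111110110 (14 bits)


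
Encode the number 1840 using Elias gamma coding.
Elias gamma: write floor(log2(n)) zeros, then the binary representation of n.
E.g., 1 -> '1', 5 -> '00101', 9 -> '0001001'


num_bits = floor(log2(1840)) + 1 = 11
leading_zeros = num_bits - 1 = 10
binary(1840) = 11100110000

Elias gamma(1840) = '0000000000' + '11100110000' = 000000000011100110000 (21 bits)


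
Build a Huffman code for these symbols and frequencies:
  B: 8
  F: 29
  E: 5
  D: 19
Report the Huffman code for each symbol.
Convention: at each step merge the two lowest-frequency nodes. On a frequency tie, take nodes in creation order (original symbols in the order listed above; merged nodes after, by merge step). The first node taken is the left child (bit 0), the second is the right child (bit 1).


Huffman tree construction:
Step 1: Merge E(5) + B(8) = 13
Step 2: Merge (E+B)(13) + D(19) = 32
Step 3: Merge F(29) + ((E+B)+D)(32) = 61
Read each symbol's code off the tree from the root (left child = 0, right child = 1).

Codes:
  B: 101 (length 3)
  F: 0 (length 1)
  E: 100 (length 3)
  D: 11 (length 2)
Average code length: 106/61 = 1.7377 bits/symbol


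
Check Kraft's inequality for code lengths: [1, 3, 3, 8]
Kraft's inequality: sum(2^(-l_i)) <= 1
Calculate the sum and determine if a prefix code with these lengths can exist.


Sum = 2^(-1) + 2^(-3) + 2^(-3) + 2^(-8)
    = 0.5 + 0.125 + 0.125 + 0.00390625
    = 193/256 = 0.75390625
Since 0.75390625 <= 1, Kraft's inequality IS satisfied.
A prefix code with these lengths CAN exist.

Kraft sum = 0.75390625. Satisfied.


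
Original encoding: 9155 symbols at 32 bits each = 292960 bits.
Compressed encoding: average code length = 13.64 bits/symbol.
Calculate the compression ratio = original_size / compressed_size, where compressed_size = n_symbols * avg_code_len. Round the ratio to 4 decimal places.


original_size = n_symbols * orig_bits = 9155 * 32 = 292960 bits
compressed_size = n_symbols * avg_code_len = 9155 * 13.64 = 124874.2 bits
ratio = original_size / compressed_size = 292960 / 124874.2 = 2.346

Compression ratio = 2.346


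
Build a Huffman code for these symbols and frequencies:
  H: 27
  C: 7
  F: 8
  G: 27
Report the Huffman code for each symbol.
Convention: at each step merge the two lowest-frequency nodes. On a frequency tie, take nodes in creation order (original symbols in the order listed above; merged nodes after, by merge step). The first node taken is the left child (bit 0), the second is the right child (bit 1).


Huffman tree construction:
Step 1: Merge C(7) + F(8) = 15
Step 2: Merge (C+F)(15) + H(27) = 42
Step 3: Merge G(27) + ((C+F)+H)(42) = 69
Read each symbol's code off the tree from the root (left child = 0, right child = 1).

Codes:
  H: 11 (length 2)
  C: 100 (length 3)
  F: 101 (length 3)
  G: 0 (length 1)
Average code length: 126/69 = 1.8261 bits/symbol


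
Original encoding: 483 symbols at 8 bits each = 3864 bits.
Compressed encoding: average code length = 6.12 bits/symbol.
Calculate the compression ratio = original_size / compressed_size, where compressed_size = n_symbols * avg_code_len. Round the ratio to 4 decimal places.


original_size = n_symbols * orig_bits = 483 * 8 = 3864 bits
compressed_size = n_symbols * avg_code_len = 483 * 6.12 = 2955.96 bits
ratio = original_size / compressed_size = 3864 / 2955.96 = 1.3072

Compression ratio = 1.3072


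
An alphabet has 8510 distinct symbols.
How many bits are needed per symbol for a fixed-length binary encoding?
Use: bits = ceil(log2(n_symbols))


log2(8510) = 13.0549
Bracket: 2^13 = 8192 < 8510 <= 2^14 = 16384
So ceil(log2(8510)) = 14

bits = ceil(log2(8510)) = ceil(13.0549) = 14 bits


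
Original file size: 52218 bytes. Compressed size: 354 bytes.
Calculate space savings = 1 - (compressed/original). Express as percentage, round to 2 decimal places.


ratio = compressed/original = 354/52218 = 0.006779
savings = 1 - ratio = 1 - 0.006779 = 0.993221
as a percentage: 0.993221 * 100 = 99.32%

Space savings = 1 - 354/52218 = 99.32%


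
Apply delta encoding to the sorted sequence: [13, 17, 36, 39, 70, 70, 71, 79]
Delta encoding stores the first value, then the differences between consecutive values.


First value: 13
Deltas:
  17 - 13 = 4
  36 - 17 = 19
  39 - 36 = 3
  70 - 39 = 31
  70 - 70 = 0
  71 - 70 = 1
  79 - 71 = 8


Delta encoded: [13, 4, 19, 3, 31, 0, 1, 8]


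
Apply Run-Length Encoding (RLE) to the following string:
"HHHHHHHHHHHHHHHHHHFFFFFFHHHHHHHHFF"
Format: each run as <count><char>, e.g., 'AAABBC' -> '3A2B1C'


Scanning runs left to right:
  i=0: run of 'H' x 18 -> '18H'
  i=18: run of 'F' x 6 -> '6F'
  i=24: run of 'H' x 8 -> '8H'
  i=32: run of 'F' x 2 -> '2F'

RLE = 18H6F8H2F


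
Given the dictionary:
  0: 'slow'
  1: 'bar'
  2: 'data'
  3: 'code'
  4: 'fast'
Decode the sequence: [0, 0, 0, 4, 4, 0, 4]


Look up each index in the dictionary:
  0 -> 'slow'
  0 -> 'slow'
  0 -> 'slow'
  4 -> 'fast'
  4 -> 'fast'
  0 -> 'slow'
  4 -> 'fast'

Decoded: "slow slow slow fast fast slow fast"


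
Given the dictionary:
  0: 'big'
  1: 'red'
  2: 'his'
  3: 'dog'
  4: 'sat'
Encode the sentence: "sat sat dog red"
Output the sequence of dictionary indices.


Look up each word in the dictionary:
  'sat' -> 4
  'sat' -> 4
  'dog' -> 3
  'red' -> 1

Encoded: [4, 4, 3, 1]


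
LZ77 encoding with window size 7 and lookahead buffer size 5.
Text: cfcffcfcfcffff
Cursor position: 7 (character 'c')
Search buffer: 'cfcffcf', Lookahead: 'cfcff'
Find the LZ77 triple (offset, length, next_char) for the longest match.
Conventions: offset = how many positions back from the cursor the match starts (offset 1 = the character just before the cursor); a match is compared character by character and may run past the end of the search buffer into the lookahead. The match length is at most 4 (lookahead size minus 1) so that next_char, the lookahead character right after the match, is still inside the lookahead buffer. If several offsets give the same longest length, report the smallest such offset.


Try each offset into the search buffer:
  offset=1 (pos 6, char 'f'): match length 0
  offset=2 (pos 5, char 'c'): match length 4
  offset=3 (pos 4, char 'f'): match length 0
  offset=4 (pos 3, char 'f'): match length 0
  offset=5 (pos 2, char 'c'): match length 2
  offset=6 (pos 1, char 'f'): match length 0
  offset=7 (pos 0, char 'c'): match length 4
Longest match has length 4, found at offsets 2, 7; take the smallest, offset 2.
next_char = character at position 7 + 4 = 11 -> 'f'

Best match: offset=2, length=4 (matching 'cfcf' starting at position 5)
LZ77 triple: (2, 4, 'f')
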